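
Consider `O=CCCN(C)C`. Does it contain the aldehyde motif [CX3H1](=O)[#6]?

Yes

The pattern [CX3H1](=O)[#6] describes an sp2 carbon with one H, double-bonded to O and single-bonded to carbon — an aldehyde.
The molecule carries an aldehyde (-CHO), whose atoms satisfy every constraint of the query, so the pattern matches.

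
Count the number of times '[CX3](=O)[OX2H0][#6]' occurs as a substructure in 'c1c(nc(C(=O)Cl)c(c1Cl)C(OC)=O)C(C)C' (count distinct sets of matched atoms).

1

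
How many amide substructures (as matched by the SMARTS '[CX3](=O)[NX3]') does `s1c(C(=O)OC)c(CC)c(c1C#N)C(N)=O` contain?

1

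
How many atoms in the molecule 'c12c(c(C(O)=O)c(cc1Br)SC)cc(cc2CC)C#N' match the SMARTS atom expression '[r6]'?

10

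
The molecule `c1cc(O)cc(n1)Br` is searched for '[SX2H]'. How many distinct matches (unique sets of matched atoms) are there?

[SX2H] is the SMARTS for a thiol: an aliphatic sulfur with two connections, one being H.
The molecule has a hydroxyl group (-OH), but it is an -OH, not an -SH; nothing else fits, so there are 0 matches.

0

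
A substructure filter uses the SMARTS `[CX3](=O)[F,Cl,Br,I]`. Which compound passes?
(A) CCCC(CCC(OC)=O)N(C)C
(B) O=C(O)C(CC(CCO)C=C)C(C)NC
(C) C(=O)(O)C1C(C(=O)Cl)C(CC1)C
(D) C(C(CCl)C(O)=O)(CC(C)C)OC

C

[CX3](=O)[F,Cl,Br,I] describes a carbonyl carbon bonded to a halogen (an acyl halide).
(A) has a methyl-ester group (-C(=O)OCH3) but the carbonyl is bonded to -O-C, not to a halogen.
(B) has a carboxylic acid group (-C(=O)OH) but the carbonyl is bonded to -OH, not to a halogen.
(C) contains an acyl chloride (-C(=O)Cl), which satisfies every atom and bond constraint.
(D) has a carboxylic acid group (-C(=O)OH) but the carbonyl is bonded to -OH, not to a halogen.
So the answer is (C).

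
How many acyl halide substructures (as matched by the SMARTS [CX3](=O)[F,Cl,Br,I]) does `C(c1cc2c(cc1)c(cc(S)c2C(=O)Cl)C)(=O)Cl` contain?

[CX3](=O)[F,Cl,Br,I] is the SMARTS for an acyl halide: a carbonyl carbon bonded to a halogen.
The molecule carries 2 separate instances of an acyl chloride (-C(=O)Cl) meeting every constraint; each maps to a distinct set of atoms, giving 2 matches.

2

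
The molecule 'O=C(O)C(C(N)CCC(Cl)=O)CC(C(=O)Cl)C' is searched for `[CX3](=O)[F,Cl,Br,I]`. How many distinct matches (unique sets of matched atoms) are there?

2

[CX3](=O)[F,Cl,Br,I] is the SMARTS for an acyl halide: a carbonyl carbon bonded to a halogen.
The molecule carries 2 separate instances of an acyl chloride (-C(=O)Cl) meeting every constraint; each maps to a distinct set of atoms, giving 2 matches.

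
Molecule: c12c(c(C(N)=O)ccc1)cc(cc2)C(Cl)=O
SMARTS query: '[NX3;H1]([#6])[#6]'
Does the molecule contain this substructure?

No

The pattern [NX3;H1]([#6])[#6] describes a trivalent nitrogen with one H, bonded to two carbons — a secondary amine.
The closest candidate here is a primary amide (-C(=O)NH2), but the -C(=O)NH2 nitrogen has H2, not H1. No other fragment satisfies the full query, so there is no match.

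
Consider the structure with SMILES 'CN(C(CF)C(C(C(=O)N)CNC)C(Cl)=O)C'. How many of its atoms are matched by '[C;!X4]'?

Check the 17 heavy atoms by environment: 8× C (X4) → no; 3× N (X3) → no; 1× F (X1) → no; 2× C (X3) → match; 2× O (X1) → no; 1× Cl (X1) → no.
That gives 2 matching atoms.

2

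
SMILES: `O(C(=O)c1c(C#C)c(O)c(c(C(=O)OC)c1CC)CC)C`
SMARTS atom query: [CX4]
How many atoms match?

6

Check the 21 heavy atoms by environment: 6× c (aromatic, X3) → no; 2× C (X3) → no; 2× O (X1) → no; 3× O (X2) → no; 6× C (X4) → match; 2× C (X2) → no.
That gives 6 matching atoms.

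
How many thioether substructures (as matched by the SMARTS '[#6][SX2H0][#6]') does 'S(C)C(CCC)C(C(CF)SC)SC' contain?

3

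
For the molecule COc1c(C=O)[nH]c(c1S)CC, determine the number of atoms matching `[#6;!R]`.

4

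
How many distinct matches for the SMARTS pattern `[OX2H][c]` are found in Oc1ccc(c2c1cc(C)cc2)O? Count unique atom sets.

[OX2H][c] is the SMARTS for a phenol: a hydroxyl oxygen attached to an aromatic carbon.
The molecule carries 2 separate instances of a hydroxyl group (-OH) meeting every constraint; each maps to a distinct set of atoms, giving 2 matches.

2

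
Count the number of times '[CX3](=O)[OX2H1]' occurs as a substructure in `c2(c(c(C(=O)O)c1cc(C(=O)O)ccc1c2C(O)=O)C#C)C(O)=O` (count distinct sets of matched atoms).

4

[CX3](=O)[OX2H1] is the SMARTS for a carboxylic acid: an sp2 carbon double-bonded to O and single-bonded to an -OH oxygen.
The molecule carries 4 separate instances of a carboxylic acid group (-C(=O)OH) meeting every constraint; each maps to a distinct set of atoms, giving 4 matches.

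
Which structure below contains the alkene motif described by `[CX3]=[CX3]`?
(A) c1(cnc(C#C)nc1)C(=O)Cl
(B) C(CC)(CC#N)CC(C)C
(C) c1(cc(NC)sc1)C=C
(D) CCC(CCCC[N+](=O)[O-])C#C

C

[CX3]=[CX3] describes a non-aromatic C=C double bond between two sp2 carbons (an alkene).
(A) has an ethynyl group (-C#CH) but the C-C bond is a triple bond, not a double bond.
(B) has an ethyl group (-CH2CH3) but its C-C bond is a single bond between CX4 carbons, not CX3=CX3.
(C) contains a vinyl group (-CH=CH2), which satisfies every atom and bond constraint.
(D) has an ethynyl group (-C#CH) but the C-C bond is a triple bond, not a double bond.
So the answer is (C).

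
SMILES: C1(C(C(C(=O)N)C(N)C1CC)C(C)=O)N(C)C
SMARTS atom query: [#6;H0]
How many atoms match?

The query [#6;H0] means: any carbon with no attached hydrogen.
Check the 17 heavy atoms by environment: 5× C (H1) → no; 1× C (H2) → no; 4× C (H3) → no; 2× N (H2) → no; 1× N (H0) → no; 2× C (H0) → match; 2× O (H0) → no.
That gives 2 matching atoms.

2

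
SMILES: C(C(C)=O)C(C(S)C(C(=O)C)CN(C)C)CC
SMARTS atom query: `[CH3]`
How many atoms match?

Check the 17 heavy atoms by environment: 3× C (H2) → no; 3× C (H1) → no; 2× C (H0) → no; 2× O (H0) → no; 5× C (H3) → match; 1× N (H0) → no; 1× S (H1) → no.
That gives 5 matching atoms.

5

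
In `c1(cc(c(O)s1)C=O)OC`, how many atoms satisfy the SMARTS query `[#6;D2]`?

2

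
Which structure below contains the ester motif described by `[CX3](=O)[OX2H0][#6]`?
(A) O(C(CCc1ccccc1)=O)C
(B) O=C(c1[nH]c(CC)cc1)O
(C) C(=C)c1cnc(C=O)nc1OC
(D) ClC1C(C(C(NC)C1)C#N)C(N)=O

A

[CX3](=O)[OX2H0][#6] describes a carbonyl carbon bonded to an oxygen that is itself bonded to carbon (no H on that O) (an ester).
(A) contains a methyl-ester group (-C(=O)OCH3), which satisfies every atom and bond constraint.
(B) has a carboxylic acid group (-C(=O)OH) but the singly-bonded O carries H (OX2H1, not H0).
(C) has a methoxy ether (-OCH3) but the ether oxygen is not adjacent to a C=O carbon.
(D) has a primary amide (-C(=O)NH2) but the carbonyl is bonded to N, not to an O-C linkage.
So the answer is (A).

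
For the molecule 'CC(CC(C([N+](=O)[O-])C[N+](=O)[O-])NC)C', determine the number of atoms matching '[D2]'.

3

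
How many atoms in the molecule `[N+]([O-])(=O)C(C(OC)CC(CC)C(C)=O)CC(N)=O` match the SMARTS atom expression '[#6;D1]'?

3

The query [#6;D1] means: carbon bonded to exactly one heavy atom.
Check the 18 heavy atoms by environment: 3× C (D2) → no; 5× C (D3) → no; 3× C (D1) → match; 3× O (D1) → no; 1× N (D1) → no; 1× N (charge +1, D3) → no; 1× O (charge -1, D1) → no; 1× O (D2) → no.
That gives 3 matching atoms.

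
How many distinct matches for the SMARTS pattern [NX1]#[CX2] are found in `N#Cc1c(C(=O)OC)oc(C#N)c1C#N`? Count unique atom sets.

[NX1]#[CX2] is the SMARTS for a nitrile: a nitrogen triple-bonded to a two-connected carbon.
The molecule carries 3 separate instances of a nitrile (-C#N) meeting every constraint; each maps to a distinct set of atoms, giving 3 matches.

3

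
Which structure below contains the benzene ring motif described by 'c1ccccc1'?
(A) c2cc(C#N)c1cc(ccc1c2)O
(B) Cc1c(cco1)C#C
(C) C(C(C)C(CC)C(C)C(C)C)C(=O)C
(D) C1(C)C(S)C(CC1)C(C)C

c1ccccc1 describes six aromatic carbons in a ring (a benzene ring).
(A) contains the required atom environment, so the pattern matches.
(B) has a methyl group (-CH3) but no six-membered all-carbon aromatic ring is present.
(C) has a methyl group (-CH3) but no six-membered all-carbon aromatic ring is present.
(D) has a methyl group (-CH3) but no six-membered all-carbon aromatic ring is present.
So the answer is (A).

A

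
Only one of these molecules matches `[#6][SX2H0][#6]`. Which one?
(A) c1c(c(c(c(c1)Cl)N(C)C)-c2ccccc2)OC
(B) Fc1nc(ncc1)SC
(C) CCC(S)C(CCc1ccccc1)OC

[#6][SX2H0][#6] describes an aliphatic sulfur bridging two carbons with no H on the sulfur (a thioether).
(A) has a methoxy ether (-OCH3) but the bridging atom is O, not S.
(B) contains a methylthio ether (-SCH3), which satisfies every atom and bond constraint.
(C) has a thiol (-SH) but the sulfur has H1, not H0 bridging two carbons.
So the answer is (B).

B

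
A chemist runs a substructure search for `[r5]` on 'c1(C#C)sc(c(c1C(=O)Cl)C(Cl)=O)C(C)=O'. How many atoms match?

5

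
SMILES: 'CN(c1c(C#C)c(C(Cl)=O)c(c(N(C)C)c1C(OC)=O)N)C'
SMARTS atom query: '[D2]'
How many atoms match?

Check the 22 heavy atoms by environment: 6× c (aromatic, D3) → no; 1× C (D2) → match; 6× C (D1) → no; 1× N (D1) → no; 2× C (D3) → no; 2× O (D1) → no; 1× O (D2) → match; 2× N (D3) → no; 1× Cl (D1) → no.
Summing the matching environments: 1 + 1 = 2 matching atoms.

2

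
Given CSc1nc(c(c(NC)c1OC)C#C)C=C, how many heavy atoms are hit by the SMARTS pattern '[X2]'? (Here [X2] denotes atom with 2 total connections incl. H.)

5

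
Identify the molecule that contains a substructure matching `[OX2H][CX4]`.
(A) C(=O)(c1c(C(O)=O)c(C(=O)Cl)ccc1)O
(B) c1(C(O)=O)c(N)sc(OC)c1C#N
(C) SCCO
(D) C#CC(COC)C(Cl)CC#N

C

[OX2H][CX4] describes a hydroxyl oxygen bound to an sp3 (X4) carbon (an aliphatic alcohol).
(A) has a carboxylic acid group (-C(=O)OH) but the -OH is on a CX3 carbonyl carbon, not a CX4 carbon.
(B) has a carboxylic acid group (-C(=O)OH) but the -OH is on a CX3 carbonyl carbon, not a CX4 carbon.
(C) contains a hydroxyl group (-OH), which satisfies every atom and bond constraint.
(D) has a methoxy ether (-OCH3) but the oxygen has H0 (ether), not H1.
So the answer is (C).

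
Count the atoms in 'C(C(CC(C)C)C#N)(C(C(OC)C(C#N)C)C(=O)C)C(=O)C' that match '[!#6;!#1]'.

5

The query [!#6;!#1] means: not carbon and not hydrogen — any heteroatom.
Check the 22 heavy atoms by environment: 17× C → no; 2× N → match; 3× O → match.
Summing the matching environments: 2 + 3 = 5 matching atoms.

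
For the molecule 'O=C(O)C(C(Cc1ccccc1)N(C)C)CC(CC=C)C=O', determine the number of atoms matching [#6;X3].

10

The query [#6;X3] means: any carbon (aromatic or not) with three total connections.
Check the 22 heavy atoms by environment: 8× C (X4) → no; 4× C (X3) → match; 2× O (X1) → no; 1× N (X3) → no; 6× c (aromatic, X3) → match; 1× O (X2) → no.
Summing the matching environments: 4 + 6 = 10 matching atoms.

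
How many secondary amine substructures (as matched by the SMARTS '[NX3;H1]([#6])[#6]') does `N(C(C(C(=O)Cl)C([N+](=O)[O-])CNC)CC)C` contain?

[NX3;H1]([#6])[#6] is the SMARTS for a secondary amine: a trivalent nitrogen with one H, bonded to two carbons.
The molecule carries 2 separate instances of an N-methylamino group (-NHCH3) meeting every constraint; each maps to a distinct set of atoms, giving 2 matches.

2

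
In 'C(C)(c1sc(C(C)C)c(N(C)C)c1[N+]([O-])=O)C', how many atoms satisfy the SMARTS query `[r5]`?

The query [r5] means: r5 matches atoms in a five-membered ring.
Check the 17 heavy atoms by environment: 1× s (aromatic, in 5-ring) → match; 4× c (aromatic, in 5-ring) → match; 1× N (acyclic) → no; 8× C (acyclic) → no; 1× N (charge +1, acyclic) → no; 1× O (charge -1, acyclic) → no; 1× O (acyclic) → no.
Summing the matching environments: 1 + 4 = 5 matching atoms.

5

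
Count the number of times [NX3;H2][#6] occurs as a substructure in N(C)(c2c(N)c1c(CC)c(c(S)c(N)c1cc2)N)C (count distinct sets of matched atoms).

3

[NX3;H2][#6] is the SMARTS for a primary amine: a trivalent nitrogen with two H attached to carbon.
The molecule carries 3 separate instances of a primary amino group (-NH2) meeting every constraint; each maps to a distinct set of atoms, giving 3 matches.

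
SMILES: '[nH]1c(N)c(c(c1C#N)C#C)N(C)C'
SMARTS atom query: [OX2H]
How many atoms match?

0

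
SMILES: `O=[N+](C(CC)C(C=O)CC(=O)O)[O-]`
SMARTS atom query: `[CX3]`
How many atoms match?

2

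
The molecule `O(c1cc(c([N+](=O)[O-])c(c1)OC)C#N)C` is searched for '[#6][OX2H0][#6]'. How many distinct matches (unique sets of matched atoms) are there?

2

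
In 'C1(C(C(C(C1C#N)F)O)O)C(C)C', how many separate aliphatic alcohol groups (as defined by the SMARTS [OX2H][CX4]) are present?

2

[OX2H][CX4] is the SMARTS for an aliphatic alcohol: a hydroxyl oxygen bound to an sp3 (X4) carbon.
The molecule carries 2 separate instances of a hydroxyl group (-OH) meeting every constraint; each maps to a distinct set of atoms, giving 2 matches.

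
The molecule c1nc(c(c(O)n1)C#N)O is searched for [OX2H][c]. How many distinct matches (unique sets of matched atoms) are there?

2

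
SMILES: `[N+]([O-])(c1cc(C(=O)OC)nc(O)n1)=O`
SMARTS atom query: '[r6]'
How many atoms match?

6

Check the 14 heavy atoms by environment: 2× n (aromatic, in 6-ring) → match; 4× c (aromatic, in 6-ring) → match; 2× C (acyclic) → no; 4× O (acyclic) → no; 1× N (charge +1, acyclic) → no; 1× O (charge -1, acyclic) → no.
Summing the matching environments: 2 + 4 = 6 matching atoms.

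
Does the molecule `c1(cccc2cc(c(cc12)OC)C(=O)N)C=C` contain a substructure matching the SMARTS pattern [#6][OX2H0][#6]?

Yes

The pattern [#6][OX2H0][#6] describes an aliphatic oxygen bridging two carbons with no H on the oxygen — an ether.
The molecule carries a methoxy ether (-OCH3), whose atoms satisfy every constraint of the query, so the pattern matches.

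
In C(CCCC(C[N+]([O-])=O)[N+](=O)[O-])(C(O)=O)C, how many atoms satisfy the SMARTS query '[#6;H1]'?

Check the 16 heavy atoms by environment: 1× C (H3) → no; 2× C (H1) → match; 4× C (H2) → no; 1× C (H0) → no; 3× O (H0) → no; 1× O (H1) → no; 2× N (charge +1, H0) → no; 2× O (charge -1, H0) → no.
That gives 2 matching atoms.

2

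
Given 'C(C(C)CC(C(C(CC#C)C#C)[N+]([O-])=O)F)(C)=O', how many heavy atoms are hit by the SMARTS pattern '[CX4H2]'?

2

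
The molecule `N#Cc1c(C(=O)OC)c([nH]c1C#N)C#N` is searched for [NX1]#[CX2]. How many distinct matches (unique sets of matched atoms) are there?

3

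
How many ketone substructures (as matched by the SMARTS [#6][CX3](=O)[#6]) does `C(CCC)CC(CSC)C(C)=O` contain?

1

[#6][CX3](=O)[#6] is the SMARTS for a ketone: a carbonyl carbon (no H) flanked by two carbons.
Exactly one fragment in the molecule meets all constraints, giving 1 match.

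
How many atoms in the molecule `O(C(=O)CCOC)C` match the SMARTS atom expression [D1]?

3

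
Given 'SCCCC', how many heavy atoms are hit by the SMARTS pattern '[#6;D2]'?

Check the 5 heavy atoms by environment: 3× C (D2) → match; 1× S (D1) → no; 1× C (D1) → no.
That gives 3 matching atoms.

3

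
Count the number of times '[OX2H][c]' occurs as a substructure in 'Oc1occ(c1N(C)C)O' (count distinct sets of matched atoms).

2

[OX2H][c] is the SMARTS for a phenol: a hydroxyl oxygen attached to an aromatic carbon.
The molecule carries 2 separate instances of a hydroxyl group (-OH) meeting every constraint; each maps to a distinct set of atoms, giving 2 matches.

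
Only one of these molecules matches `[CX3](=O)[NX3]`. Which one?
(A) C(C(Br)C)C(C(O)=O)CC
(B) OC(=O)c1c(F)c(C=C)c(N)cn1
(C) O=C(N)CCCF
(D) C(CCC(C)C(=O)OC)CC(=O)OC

[CX3](=O)[NX3] describes a carbonyl carbon bonded to a trivalent nitrogen (an amide).
(A) has a carboxylic acid group (-C(=O)OH) but the carbonyl is bonded to O, not to an NX3 nitrogen.
(B) has a carboxylic acid group (-C(=O)OH) but the carbonyl is bonded to O, not to an NX3 nitrogen.
(C) contains a primary amide (-C(=O)NH2), which satisfies every atom and bond constraint.
(D) has a methyl-ester group (-C(=O)OCH3) but the carbonyl is bonded to O, not to an NX3 nitrogen.
So the answer is (C).

C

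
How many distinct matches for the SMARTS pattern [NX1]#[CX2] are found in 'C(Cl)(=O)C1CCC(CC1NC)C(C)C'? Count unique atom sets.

0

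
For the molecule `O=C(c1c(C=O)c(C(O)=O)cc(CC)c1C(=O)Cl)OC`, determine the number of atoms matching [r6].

6

The query [r6] means: r6 matches atoms in a six-membered ring.
Check the 20 heavy atoms by environment: 6× c (aromatic, in 6-ring) → match; 7× C (acyclic) → no; 6× O (acyclic) → no; 1× Cl (acyclic) → no.
That gives 6 matching atoms.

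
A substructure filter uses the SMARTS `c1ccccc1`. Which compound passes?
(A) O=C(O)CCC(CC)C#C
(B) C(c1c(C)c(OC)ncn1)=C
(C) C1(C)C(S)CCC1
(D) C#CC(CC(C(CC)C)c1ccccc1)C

c1ccccc1 describes six aromatic carbons in a ring (a benzene ring).
(A) has a methyl group (-CH3) but no six-membered all-carbon aromatic ring is present.
(B) has a methyl group (-CH3) but no six-membered all-carbon aromatic ring is present.
(C) has a methyl group (-CH3) but no six-membered all-carbon aromatic ring is present.
(D) contains a phenyl ring, which satisfies every atom and bond constraint.
So the answer is (D).

D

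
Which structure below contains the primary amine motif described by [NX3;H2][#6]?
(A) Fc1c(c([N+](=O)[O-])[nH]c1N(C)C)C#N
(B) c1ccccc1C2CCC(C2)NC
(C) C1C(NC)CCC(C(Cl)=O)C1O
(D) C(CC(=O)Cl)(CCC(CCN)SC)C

D

[NX3;H2][#6] describes a trivalent nitrogen with two H attached to carbon (a primary amine).
(A) has a nitro group (-[N+](=O)[O-]) but the nitrogen is [N+] with no H, not NX3H2.
(B) has an N-methylamino group (-NHCH3) but the nitrogen bears two carbons and only one H (H1), not H2.
(C) has an N-methylamino group (-NHCH3) but the nitrogen bears two carbons and only one H (H1), not H2.
(D) contains a primary amino group (-NH2), which satisfies every atom and bond constraint.
So the answer is (D).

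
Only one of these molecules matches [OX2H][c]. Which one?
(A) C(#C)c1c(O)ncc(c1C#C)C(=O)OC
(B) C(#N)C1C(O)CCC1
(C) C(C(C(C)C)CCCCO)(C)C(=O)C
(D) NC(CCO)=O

[OX2H][c] describes a hydroxyl oxygen attached to an aromatic carbon (a phenol).
(A) contains a hydroxyl group (-OH), which satisfies every atom and bond constraint.
(B) has a hydroxyl group (-OH) but the -OH is on an aliphatic carbon, not an aromatic c.
(C) has a hydroxyl group (-OH) but the -OH is on an aliphatic carbon, not an aromatic c.
(D) has a hydroxyl group (-OH) but the -OH is on an aliphatic carbon, not an aromatic c.
So the answer is (A).

A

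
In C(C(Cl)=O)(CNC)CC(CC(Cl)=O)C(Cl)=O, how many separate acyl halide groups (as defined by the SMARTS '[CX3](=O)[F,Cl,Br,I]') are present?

3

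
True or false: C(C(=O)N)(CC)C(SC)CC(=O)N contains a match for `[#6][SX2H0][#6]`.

The pattern [#6][SX2H0][#6] describes an aliphatic sulfur bridging two carbons with no H on the sulfur — a thioether.
The molecule carries a methylthio ether (-SCH3), whose atoms satisfy every constraint of the query, so the pattern matches.

True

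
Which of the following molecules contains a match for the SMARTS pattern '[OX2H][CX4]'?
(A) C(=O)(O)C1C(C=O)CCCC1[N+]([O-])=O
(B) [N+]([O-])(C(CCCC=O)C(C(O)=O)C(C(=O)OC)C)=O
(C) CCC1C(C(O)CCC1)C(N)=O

C

[OX2H][CX4] describes a hydroxyl oxygen bound to an sp3 (X4) carbon (an aliphatic alcohol).
(A) has a carboxylic acid group (-C(=O)OH) but the -OH is on a CX3 carbonyl carbon, not a CX4 carbon.
(B) has a carboxylic acid group (-C(=O)OH) but the -OH is on a CX3 carbonyl carbon, not a CX4 carbon.
(C) contains a hydroxyl group (-OH), which satisfies every atom and bond constraint.
So the answer is (C).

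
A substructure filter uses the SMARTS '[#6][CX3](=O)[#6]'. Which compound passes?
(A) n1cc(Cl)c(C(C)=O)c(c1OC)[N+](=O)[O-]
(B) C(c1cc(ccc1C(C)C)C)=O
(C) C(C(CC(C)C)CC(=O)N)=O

[#6][CX3](=O)[#6] describes a carbonyl carbon (no H) flanked by two carbons (a ketone).
(A) contains an acetyl/ketone group (-C(=O)CH3), which satisfies every atom and bond constraint.
(B) has an aldehyde (-CHO) but the carbonyl carbon has H1, so it is not flanked by two carbons.
(C) has an aldehyde (-CHO) but the carbonyl carbon has H1, so it is not flanked by two carbons.
So the answer is (A).

A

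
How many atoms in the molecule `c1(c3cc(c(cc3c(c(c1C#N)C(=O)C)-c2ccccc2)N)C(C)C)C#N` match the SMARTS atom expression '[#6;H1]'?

8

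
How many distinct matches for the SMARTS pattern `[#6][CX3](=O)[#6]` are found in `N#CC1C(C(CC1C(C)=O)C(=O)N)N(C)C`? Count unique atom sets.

[#6][CX3](=O)[#6] is the SMARTS for a ketone: a carbonyl carbon (no H) flanked by two carbons.
Exactly one fragment in the molecule meets all constraints, giving 1 match.

1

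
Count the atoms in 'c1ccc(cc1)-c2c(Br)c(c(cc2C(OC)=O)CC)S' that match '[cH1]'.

6

The query [cH1] means: aromatic carbon bearing exactly one hydrogen.
Check the 20 heavy atoms by environment: 6× c (aromatic, H0) → no; 6× c (aromatic, H1) → match; 1× C (H0) → no; 2× O (H0) → no; 2× C (H3) → no; 1× C (H2) → no; 1× S (H1) → no; 1× Br (H0) → no.
That gives 6 matching atoms.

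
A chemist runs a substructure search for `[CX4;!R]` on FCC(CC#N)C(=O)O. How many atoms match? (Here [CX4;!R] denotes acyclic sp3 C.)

The query [CX4;!R] means: aliphatic carbon with four total connections, not in a ring.
Check the 9 heavy atoms by environment: 3× C (X4, acyclic) → match; 1× C (X3, acyclic) → no; 1× O (X1, acyclic) → no; 1× O (X2, acyclic) → no; 1× F (X1, acyclic) → no; 1× C (X2, acyclic) → no; 1× N (X1, acyclic) → no.
That gives 3 matching atoms.

3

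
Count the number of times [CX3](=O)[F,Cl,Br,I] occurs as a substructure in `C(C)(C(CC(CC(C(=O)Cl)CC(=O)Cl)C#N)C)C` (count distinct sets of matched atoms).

[CX3](=O)[F,Cl,Br,I] is the SMARTS for an acyl halide: a carbonyl carbon bonded to a halogen.
The molecule carries 2 separate instances of an acyl chloride (-C(=O)Cl) meeting every constraint; each maps to a distinct set of atoms, giving 2 matches.

2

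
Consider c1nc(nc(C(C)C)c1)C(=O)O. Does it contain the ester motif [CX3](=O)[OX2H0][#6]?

No

The pattern [CX3](=O)[OX2H0][#6] describes a carbonyl carbon bonded to an oxygen that is itself bonded to carbon (no H on that O) — an ester.
The closest candidate here is a carboxylic acid group (-C(=O)OH), but the singly-bonded O carries H (OX2H1, not H0). No other fragment satisfies the full query, so there is no match.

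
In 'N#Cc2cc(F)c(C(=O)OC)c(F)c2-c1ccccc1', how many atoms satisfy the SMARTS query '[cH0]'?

6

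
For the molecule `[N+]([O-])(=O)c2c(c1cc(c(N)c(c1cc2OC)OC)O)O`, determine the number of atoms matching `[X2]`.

4

The query [X2] means: any atom with exactly two total connections (bonds + H).
Check the 20 heavy atoms by environment: 10× c (aromatic, X3) → no; 1× N (charge +1, X3) → no; 1× O (charge -1, X1) → no; 1× O (X1) → no; 4× O (X2) → match; 2× C (X4) → no; 1× N (X3) → no.
That gives 4 matching atoms.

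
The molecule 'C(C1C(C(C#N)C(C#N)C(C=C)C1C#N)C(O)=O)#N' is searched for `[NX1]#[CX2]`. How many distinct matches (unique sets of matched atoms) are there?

4

[NX1]#[CX2] is the SMARTS for a nitrile: a nitrogen triple-bonded to a two-connected carbon.
The molecule carries 4 separate instances of a nitrile (-C#N) meeting every constraint; each maps to a distinct set of atoms, giving 4 matches.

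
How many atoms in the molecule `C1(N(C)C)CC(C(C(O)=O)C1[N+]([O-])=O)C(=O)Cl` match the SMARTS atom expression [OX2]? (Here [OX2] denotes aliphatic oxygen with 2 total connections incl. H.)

The query [OX2] means: aliphatic oxygen with two total connections — ether, hydroxyl, or ester single-bond O.
Check the 17 heavy atoms by environment: 7× C (X4) → no; 2× C (X3) → no; 3× O (X1) → no; 1× O (X2) → match; 1× Cl (X1) → no; 1× N (X3) → no; 1× N (charge +1, X3) → no; 1× O (charge -1, X1) → no.
That gives 1 matching atom.

1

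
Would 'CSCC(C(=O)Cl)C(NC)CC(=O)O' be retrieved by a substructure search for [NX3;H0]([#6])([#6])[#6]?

The pattern [NX3;H0]([#6])([#6])[#6] describes a trivalent nitrogen with no H, bonded to three carbons — a tertiary amine.
The closest candidate here is an N-methylamino group (-NHCH3), but the nitrogen still has one H (H1), not H0. No other fragment satisfies the full query, so there is no match.

No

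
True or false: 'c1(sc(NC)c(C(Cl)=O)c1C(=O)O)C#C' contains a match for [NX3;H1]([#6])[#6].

The pattern [NX3;H1]([#6])[#6] describes a trivalent nitrogen with one H, bonded to two carbons — a secondary amine.
The molecule carries an N-methylamino group (-NHCH3), whose atoms satisfy every constraint of the query, so the pattern matches.

True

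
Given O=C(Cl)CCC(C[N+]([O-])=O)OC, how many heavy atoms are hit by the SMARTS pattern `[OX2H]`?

The query [OX2H] means: aliphatic oxygen with two connections, one of which is H — an -OH oxygen.
Check the 12 heavy atoms by environment: 3× C (H2, X4) → no; 1× C (H1, X4) → no; 1× N (charge +1, H0, X3) → no; 1× O (charge -1, H0, X1) → no; 2× O (H0, X1) → no; 1× C (H0, X3) → no; 1× Cl (H0, X1) → no; 1× O (H0, X2) → no; 1× C (H3, X4) → no.
No environment satisfies the query, so 0 matching atoms.

0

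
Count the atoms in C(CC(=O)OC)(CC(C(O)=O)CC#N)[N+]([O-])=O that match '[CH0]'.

3

The query [CH0] means: aliphatic carbon with no attached hydrogen.
Check the 17 heavy atoms by environment: 3× C (H2) → no; 2× C (H1) → no; 3× C (H0) → match; 1× N (H0) → no; 4× O (H0) → no; 1× C (H3) → no; 1× N (charge +1, H0) → no; 1× O (charge -1, H0) → no; 1× O (H1) → no.
That gives 3 matching atoms.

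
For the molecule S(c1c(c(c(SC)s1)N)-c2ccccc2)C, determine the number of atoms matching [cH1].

The query [cH1] means: aromatic carbon bearing exactly one hydrogen.
Check the 16 heavy atoms by environment: 1× s (aromatic, H0) → no; 5× c (aromatic, H0) → no; 5× c (aromatic, H1) → match; 2× S (H0) → no; 2× C (H3) → no; 1× N (H2) → no.
That gives 5 matching atoms.

5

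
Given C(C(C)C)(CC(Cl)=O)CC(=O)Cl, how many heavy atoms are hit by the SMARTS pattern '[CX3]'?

2

The query [CX3] means: C with X3: aliphatic carbon with exactly 3 total connections.
Check the 12 heavy atoms by environment: 6× C (X4) → no; 2× C (X3) → match; 2× O (X1) → no; 2× Cl (X1) → no.
That gives 2 matching atoms.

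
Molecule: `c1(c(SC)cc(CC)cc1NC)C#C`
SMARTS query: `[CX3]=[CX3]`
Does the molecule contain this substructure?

The pattern [CX3]=[CX3] describes a non-aromatic C=C double bond between two sp2 carbons — an alkene.
The closest candidate here is an ethyl group (-CH2CH3), but its C-C bond is a single bond between CX4 carbons, not CX3=CX3. No other fragment satisfies the full query, so there is no match.

No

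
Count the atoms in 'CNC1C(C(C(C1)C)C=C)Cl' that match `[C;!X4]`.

The query [C;!X4] means: aliphatic carbon that does not have four total connections.
Check the 11 heavy atoms by environment: 7× C (X4) → no; 2× C (X3) → match; 1× Cl (X1) → no; 1× N (X3) → no.
That gives 2 matching atoms.

2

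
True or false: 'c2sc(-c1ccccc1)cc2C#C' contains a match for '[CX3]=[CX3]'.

The pattern [CX3]=[CX3] describes a non-aromatic C=C double bond between two sp2 carbons — an alkene.
The closest candidate here is an ethynyl group (-C#CH), but the C-C bond is a triple bond, not a double bond. No other fragment satisfies the full query, so there is no match.

False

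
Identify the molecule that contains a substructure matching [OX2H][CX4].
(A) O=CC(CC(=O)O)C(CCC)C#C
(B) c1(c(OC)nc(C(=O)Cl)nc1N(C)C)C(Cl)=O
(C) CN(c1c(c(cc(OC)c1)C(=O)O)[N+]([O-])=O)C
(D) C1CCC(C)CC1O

[OX2H][CX4] describes a hydroxyl oxygen bound to an sp3 (X4) carbon (an aliphatic alcohol).
(A) has a carboxylic acid group (-C(=O)OH) but the -OH is on a CX3 carbonyl carbon, not a CX4 carbon.
(B) has a methoxy ether (-OCH3) but the oxygen has H0 (ether), not H1.
(C) has a carboxylic acid group (-C(=O)OH) but the -OH is on a CX3 carbonyl carbon, not a CX4 carbon.
(D) contains a hydroxyl group (-OH), which satisfies every atom and bond constraint.
So the answer is (D).

D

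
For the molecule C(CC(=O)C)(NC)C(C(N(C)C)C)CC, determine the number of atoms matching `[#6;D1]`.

6

The query [#6;D1] means: carbon bonded to exactly one heavy atom.
Check the 15 heavy atoms by environment: 6× C (D1) → match; 4× C (D3) → no; 2× C (D2) → no; 1× N (D3) → no; 1× O (D1) → no; 1× N (D2) → no.
That gives 6 matching atoms.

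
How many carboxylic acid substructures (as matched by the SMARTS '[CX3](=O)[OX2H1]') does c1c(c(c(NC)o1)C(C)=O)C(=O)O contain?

[CX3](=O)[OX2H1] is the SMARTS for a carboxylic acid: an sp2 carbon double-bonded to O and single-bonded to an -OH oxygen.
Exactly one fragment in the molecule meets all constraints, giving 1 match.

1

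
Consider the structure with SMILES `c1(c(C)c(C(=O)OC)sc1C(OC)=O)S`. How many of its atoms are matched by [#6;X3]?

The query [#6;X3] means: any carbon (aromatic or not) with three total connections.
Check the 15 heavy atoms by environment: 1× s (aromatic, X2) → no; 4× c (aromatic, X3) → match; 3× C (X4) → no; 2× C (X3) → match; 2× O (X1) → no; 2× O (X2) → no; 1× S (X2) → no.
Summing the matching environments: 4 + 2 = 6 matching atoms.

6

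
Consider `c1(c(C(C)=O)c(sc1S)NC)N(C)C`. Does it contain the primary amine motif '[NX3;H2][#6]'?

The pattern [NX3;H2][#6] describes a trivalent nitrogen with two H attached to carbon — a primary amine.
The closest candidate here is a dimethylamino group (-N(CH3)2), but the nitrogen has H0, not H2. No other fragment satisfies the full query, so there is no match.

No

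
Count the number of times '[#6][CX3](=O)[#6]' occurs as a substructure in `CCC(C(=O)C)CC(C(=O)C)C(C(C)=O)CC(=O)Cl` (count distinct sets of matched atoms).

3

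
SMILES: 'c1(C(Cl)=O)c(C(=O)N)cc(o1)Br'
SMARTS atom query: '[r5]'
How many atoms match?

5

The query [r5] means: r5 matches atoms in a five-membered ring.
Check the 12 heavy atoms by environment: 1× o (aromatic, in 5-ring) → match; 4× c (aromatic, in 5-ring) → match; 2× C (acyclic) → no; 2× O (acyclic) → no; 1× Cl (acyclic) → no; 1× N (acyclic) → no; 1× Br (acyclic) → no.
Summing the matching environments: 1 + 4 = 5 matching atoms.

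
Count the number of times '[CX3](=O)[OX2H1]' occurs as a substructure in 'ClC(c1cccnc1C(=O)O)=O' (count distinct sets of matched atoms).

1

[CX3](=O)[OX2H1] is the SMARTS for a carboxylic acid: an sp2 carbon double-bonded to O and single-bonded to an -OH oxygen.
Exactly one fragment in the molecule meets all constraints, giving 1 match.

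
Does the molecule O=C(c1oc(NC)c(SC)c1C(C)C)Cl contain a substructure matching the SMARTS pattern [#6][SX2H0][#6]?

Yes

The pattern [#6][SX2H0][#6] describes an aliphatic sulfur bridging two carbons with no H on the sulfur — a thioether.
The molecule carries a methylthio ether (-SCH3), whose atoms satisfy every constraint of the query, so the pattern matches.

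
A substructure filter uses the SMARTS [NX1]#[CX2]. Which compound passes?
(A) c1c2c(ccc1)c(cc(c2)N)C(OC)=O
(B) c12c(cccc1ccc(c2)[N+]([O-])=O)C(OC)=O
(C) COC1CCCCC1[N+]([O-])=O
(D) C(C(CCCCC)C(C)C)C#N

D

[NX1]#[CX2] describes a nitrogen triple-bonded to a two-connected carbon (a nitrile).
(A) has a primary amino group (-NH2) but the nitrogen is NX3 (three connections), not NX1 triple-bonded.
(B) has a nitro group (-[N+](=O)[O-]) but there is no C#N triple bond.
(C) has a nitro group (-[N+](=O)[O-]) but there is no C#N triple bond.
(D) contains a nitrile (-C#N), which satisfies every atom and bond constraint.
So the answer is (D).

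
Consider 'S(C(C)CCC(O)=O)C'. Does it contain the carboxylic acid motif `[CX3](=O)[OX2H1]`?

Yes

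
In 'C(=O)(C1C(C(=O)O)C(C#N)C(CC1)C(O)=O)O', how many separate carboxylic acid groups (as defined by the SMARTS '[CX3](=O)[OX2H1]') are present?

3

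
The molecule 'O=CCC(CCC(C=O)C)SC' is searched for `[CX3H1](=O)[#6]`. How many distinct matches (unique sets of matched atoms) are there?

[CX3H1](=O)[#6] is the SMARTS for an aldehyde: an sp2 carbon with one H, double-bonded to O and single-bonded to carbon.
The molecule carries 2 separate instances of an aldehyde (-CHO) meeting every constraint; each maps to a distinct set of atoms, giving 2 matches.

2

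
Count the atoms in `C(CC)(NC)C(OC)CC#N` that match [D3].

2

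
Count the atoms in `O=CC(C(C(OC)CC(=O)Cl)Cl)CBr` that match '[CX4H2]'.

The query [CX4H2] means: sp3 carbon (X4) with exactly two hydrogens.
Check the 14 heavy atoms by environment: 2× C (H2, X4) → match; 3× C (H1, X4) → no; 2× Cl (H0, X1) → no; 1× Br (H0, X1) → no; 1× C (H1, X3) → no; 2× O (H0, X1) → no; 1× O (H0, X2) → no; 1× C (H3, X4) → no; 1× C (H0, X3) → no.
That gives 2 matching atoms.

2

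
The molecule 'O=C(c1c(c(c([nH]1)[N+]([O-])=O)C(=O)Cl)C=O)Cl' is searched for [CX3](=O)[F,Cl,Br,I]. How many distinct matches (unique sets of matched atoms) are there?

2

[CX3](=O)[F,Cl,Br,I] is the SMARTS for an acyl halide: a carbonyl carbon bonded to a halogen.
The molecule carries 2 separate instances of an acyl chloride (-C(=O)Cl) meeting every constraint; each maps to a distinct set of atoms, giving 2 matches.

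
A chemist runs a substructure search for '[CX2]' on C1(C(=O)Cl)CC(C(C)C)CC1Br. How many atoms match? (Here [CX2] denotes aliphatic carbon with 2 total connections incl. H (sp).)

Check the 12 heavy atoms by environment: 8× C (X4) → no; 1× C (X3) → no; 1× O (X1) → no; 1× Cl (X1) → no; 1× Br (X1) → no.
No environment satisfies the query, so 0 matching atoms.

0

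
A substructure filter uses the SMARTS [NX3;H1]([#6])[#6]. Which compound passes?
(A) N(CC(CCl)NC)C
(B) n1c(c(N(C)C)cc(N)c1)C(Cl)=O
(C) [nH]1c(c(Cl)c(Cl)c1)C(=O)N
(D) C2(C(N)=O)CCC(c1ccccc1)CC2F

[NX3;H1]([#6])[#6] describes a trivalent nitrogen with one H, bonded to two carbons (a secondary amine).
(A) contains an N-methylamino group (-NHCH3), which satisfies every atom and bond constraint.
(B) has a primary amino group (-NH2) but the nitrogen has H2 and only one carbon neighbour.
(C) has a primary amide (-C(=O)NH2) but the -C(=O)NH2 nitrogen has H2, not H1.
(D) has a primary amide (-C(=O)NH2) but the -C(=O)NH2 nitrogen has H2, not H1.
So the answer is (A).

A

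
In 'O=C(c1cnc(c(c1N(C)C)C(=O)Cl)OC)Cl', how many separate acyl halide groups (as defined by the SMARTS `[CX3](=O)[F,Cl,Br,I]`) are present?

[CX3](=O)[F,Cl,Br,I] is the SMARTS for an acyl halide: a carbonyl carbon bonded to a halogen.
The molecule carries 2 separate instances of an acyl chloride (-C(=O)Cl) meeting every constraint; each maps to a distinct set of atoms, giving 2 matches.

2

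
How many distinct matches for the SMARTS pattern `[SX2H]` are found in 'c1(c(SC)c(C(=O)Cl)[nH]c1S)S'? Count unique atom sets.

[SX2H] is the SMARTS for a thiol: an aliphatic sulfur with two connections, one being H.
The molecule carries 2 separate instances of a thiol (-SH) meeting every constraint; each maps to a distinct set of atoms, giving 2 matches.

2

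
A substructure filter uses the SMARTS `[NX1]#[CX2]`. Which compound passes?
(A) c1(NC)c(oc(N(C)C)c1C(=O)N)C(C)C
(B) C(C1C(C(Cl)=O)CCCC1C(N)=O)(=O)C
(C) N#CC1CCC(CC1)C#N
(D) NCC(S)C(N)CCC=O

[NX1]#[CX2] describes a nitrogen triple-bonded to a two-connected carbon (a nitrile).
(A) has a primary amide (-C(=O)NH2) but the nitrogen is NX3, not NX1.
(B) has a primary amide (-C(=O)NH2) but the nitrogen is NX3, not NX1.
(C) contains a nitrile (-C#N), which satisfies every atom and bond constraint.
(D) has a primary amino group (-NH2) but the nitrogen is NX3 (three connections), not NX1 triple-bonded.
So the answer is (C).

C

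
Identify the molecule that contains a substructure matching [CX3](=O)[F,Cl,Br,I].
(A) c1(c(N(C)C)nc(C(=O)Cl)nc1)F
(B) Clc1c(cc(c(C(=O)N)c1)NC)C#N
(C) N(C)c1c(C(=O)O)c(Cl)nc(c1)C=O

A

[CX3](=O)[F,Cl,Br,I] describes a carbonyl carbon bonded to a halogen (an acyl halide).
(A) contains an acyl chloride (-C(=O)Cl), which satisfies every atom and bond constraint.
(B) has a chloro substituent but the Cl is not on a carbonyl carbon.
(C) has a carboxylic acid group (-C(=O)OH) but the carbonyl is bonded to -OH, not to a halogen.
So the answer is (A).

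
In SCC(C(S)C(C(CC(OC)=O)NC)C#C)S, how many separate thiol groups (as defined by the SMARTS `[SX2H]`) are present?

3

[SX2H] is the SMARTS for a thiol: an aliphatic sulfur with two connections, one being H.
The molecule carries 3 separate instances of a thiol (-SH) meeting every constraint; each maps to a distinct set of atoms, giving 3 matches.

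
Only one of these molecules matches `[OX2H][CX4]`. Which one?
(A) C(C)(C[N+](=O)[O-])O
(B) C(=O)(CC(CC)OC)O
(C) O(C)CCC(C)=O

[OX2H][CX4] describes a hydroxyl oxygen bound to an sp3 (X4) carbon (an aliphatic alcohol).
(A) contains a hydroxyl group (-OH), which satisfies every atom and bond constraint.
(B) has a carboxylic acid group (-C(=O)OH) but the -OH is on a CX3 carbonyl carbon, not a CX4 carbon.
(C) has a methoxy ether (-OCH3) but the oxygen has H0 (ether), not H1.
So the answer is (A).

A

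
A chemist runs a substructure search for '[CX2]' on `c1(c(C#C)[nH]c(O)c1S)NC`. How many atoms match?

2

The query [CX2] means: C with X2: aliphatic carbon with exactly 2 total connections.
Check the 11 heavy atoms by environment: 1× n (aromatic, X3) → no; 4× c (aromatic, X3) → no; 2× C (X2) → match; 1× O (X2) → no; 1× N (X3) → no; 1× C (X4) → no; 1× S (X2) → no.
That gives 2 matching atoms.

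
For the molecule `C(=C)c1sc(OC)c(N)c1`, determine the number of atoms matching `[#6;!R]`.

Check the 10 heavy atoms by environment: 1× s (aromatic, in 5-ring) → no; 4× c (aromatic, in 5-ring) → no; 1× N (acyclic) → no; 1× O (acyclic) → no; 3× C (acyclic) → match.
That gives 3 matching atoms.

3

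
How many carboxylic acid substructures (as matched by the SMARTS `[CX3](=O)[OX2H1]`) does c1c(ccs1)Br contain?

0

[CX3](=O)[OX2H1] is the SMARTS for a carboxylic acid: an sp2 carbon double-bonded to O and single-bonded to an -OH oxygen.
No fragment in the molecule satisfies every constraint, giving 0 matches.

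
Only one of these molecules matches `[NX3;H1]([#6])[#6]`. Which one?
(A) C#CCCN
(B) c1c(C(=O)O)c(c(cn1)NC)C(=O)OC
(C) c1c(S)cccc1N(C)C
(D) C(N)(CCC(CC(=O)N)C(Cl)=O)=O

B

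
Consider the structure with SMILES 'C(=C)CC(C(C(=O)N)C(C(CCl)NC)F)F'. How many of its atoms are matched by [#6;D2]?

Check the 16 heavy atoms by environment: 3× C (D2) → match; 5× C (D3) → no; 2× C (D1) → no; 1× N (D2) → no; 1× O (D1) → no; 1× N (D1) → no; 1× Cl (D1) → no; 2× F (D1) → no.
That gives 3 matching atoms.

3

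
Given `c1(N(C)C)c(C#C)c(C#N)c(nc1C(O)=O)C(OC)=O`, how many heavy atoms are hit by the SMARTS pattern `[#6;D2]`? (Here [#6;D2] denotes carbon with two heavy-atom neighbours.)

2

Check the 20 heavy atoms by environment: 1× n (aromatic, D2) → no; 5× c (aromatic, D3) → no; 2× C (D2) → match; 4× C (D1) → no; 2× C (D3) → no; 3× O (D1) → no; 1× O (D2) → no; 1× N (D3) → no; 1× N (D1) → no.
That gives 2 matching atoms.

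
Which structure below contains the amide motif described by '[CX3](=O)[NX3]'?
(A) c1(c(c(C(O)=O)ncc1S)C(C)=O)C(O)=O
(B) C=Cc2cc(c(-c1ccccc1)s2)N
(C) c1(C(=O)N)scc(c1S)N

[CX3](=O)[NX3] describes a carbonyl carbon bonded to a trivalent nitrogen (an amide).
(A) has a carboxylic acid group (-C(=O)OH) but the carbonyl is bonded to O, not to an NX3 nitrogen.
(B) has a primary amino group (-NH2) but the -NH2 is not attached to a carbonyl carbon.
(C) contains a primary amide (-C(=O)NH2), which satisfies every atom and bond constraint.
So the answer is (C).

C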